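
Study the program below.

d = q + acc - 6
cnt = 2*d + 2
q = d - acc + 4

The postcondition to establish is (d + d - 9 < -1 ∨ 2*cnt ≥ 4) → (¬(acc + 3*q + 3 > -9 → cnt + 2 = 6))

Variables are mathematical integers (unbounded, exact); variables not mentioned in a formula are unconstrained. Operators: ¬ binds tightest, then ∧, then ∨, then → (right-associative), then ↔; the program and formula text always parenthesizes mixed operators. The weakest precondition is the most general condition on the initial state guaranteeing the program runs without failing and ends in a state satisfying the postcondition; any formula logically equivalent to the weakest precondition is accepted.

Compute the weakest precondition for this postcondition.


Working backward. After the program, the postcondition (d + d - 9 < -1 ∨ 2*cnt ≥ 4) → (¬(acc + 3*q + 3 > -9 → cnt + 2 = 6)) must hold; in canonical form it is (2*d < 8 ∨ 2*cnt ≥ 4) → (¬(acc + 3*q > -12 → cnt = 4)).
Before q := d - acc + 4: (2*d < 8 ∨ 2*cnt ≥ 4) → (¬(3*d > 2*acc - 24 → cnt = 4))
Before cnt := 2*d + 2: (2*d < 8 ∨ 4*d ≥ 0) → (¬(3*d > 2*acc - 24 → 2*d = 2))
Before d := q + acc - 6: (2*acc + 2*q < 20 ∨ 4*acc + 4*q ≥ 24) → (¬(acc + 3*q > -6 → 2*acc + 2*q = 14))
Answer: WP = (2*acc + 2*q < 20 ∨ 4*acc + 4*q ≥ 24) → (¬(acc + 3*q > -6 → 2*acc + 2*q = 14))


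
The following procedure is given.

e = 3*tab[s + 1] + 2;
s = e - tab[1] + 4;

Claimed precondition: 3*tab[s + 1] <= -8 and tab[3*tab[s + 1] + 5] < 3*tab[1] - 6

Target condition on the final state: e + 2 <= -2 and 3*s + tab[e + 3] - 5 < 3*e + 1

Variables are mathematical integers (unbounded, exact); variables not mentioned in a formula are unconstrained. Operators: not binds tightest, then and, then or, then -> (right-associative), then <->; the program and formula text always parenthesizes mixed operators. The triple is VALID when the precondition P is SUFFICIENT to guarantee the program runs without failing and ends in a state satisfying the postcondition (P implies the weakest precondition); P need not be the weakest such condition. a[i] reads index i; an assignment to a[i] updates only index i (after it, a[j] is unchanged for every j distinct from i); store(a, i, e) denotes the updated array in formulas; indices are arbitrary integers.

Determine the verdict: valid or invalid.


Working backward. After the program, the postcondition e + 2 <= -2 and 3*s + tab[e + 3] - 5 < 3*e + 1 must hold; in canonical form it is e <= -4 and tab[e + 3] + 3*s < 3*e + 6.
Before s := e - tab[1] + 4: e <= -4 and tab[e + 3] < 3*tab[1] - 6
Before e := 3*tab[s + 1] + 2: 3*tab[s + 1] <= -6 and tab[3*tab[s + 1] + 5] < 3*tab[1] - 6
The weakest precondition is 3*tab[s + 1] <= -6 and tab[3*tab[s + 1] + 5] < 3*tab[1] - 6.
Check whether 3*tab[s + 1] <= -8 and tab[3*tab[s + 1] + 5] < 3*tab[1] - 6 implies it.
Every state satisfying the precondition satisfies the weakest precondition: the implication holds.
Answer: valid


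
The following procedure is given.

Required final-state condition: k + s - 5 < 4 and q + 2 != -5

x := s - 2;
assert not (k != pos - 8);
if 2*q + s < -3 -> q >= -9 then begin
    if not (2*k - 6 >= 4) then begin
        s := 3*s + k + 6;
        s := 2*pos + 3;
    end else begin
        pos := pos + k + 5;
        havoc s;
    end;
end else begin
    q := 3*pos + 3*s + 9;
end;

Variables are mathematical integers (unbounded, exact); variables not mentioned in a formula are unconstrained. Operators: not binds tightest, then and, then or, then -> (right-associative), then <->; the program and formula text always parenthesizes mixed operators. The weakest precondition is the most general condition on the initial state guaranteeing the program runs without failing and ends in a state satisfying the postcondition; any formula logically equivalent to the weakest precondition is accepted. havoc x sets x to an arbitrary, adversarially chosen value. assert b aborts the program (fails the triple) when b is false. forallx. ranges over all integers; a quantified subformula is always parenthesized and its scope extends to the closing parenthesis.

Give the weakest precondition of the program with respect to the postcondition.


Working backward. After the program, the postcondition k + s - 5 < 4 and q + 2 != -5 must hold; in canonical form it is k + s < 9 and q != -7.
Then branch requires ((not (2*k >= 10)) -> (k + 2*pos < 6 and q != -7)) and (2*k >= 10 -> (forall s_1. (k + s_1 < 9 and q != -7))); else branch requires k + s < 9 and 3*pos + 3*s != -16.
Before the if: ((2*q + s < -3 -> q >= -9) -> (((not (2*k >= 10)) -> (k + 2*pos < 6 and q != -7)) and (2*k >= 10 -> (forall s_1. (k + s_1 < 9 and q != -7))))) and ((not (2*q + s < -3 -> q >= -9)) -> (k + s < 9 and 3*pos + 3*s != -16))
Before assert not (k != pos - 8): (not (k != pos - 8)) and ((2*q + s < -3 -> q >= -9) -> (((not (2*k >= 10)) -> (k + 2*pos < 6 and q != -7)) and (2*k >= 10 -> (forall s_1. (k + s_1 < 9 and q != -7))))) and ((not (2*q + s < -3 -> q >= -9)) -> (k + s < 9 and 3*pos + 3*s != -16))
Before x := s - 2: (not (k != pos - 8)) and ((2*q + s < -3 -> q >= -9) -> (((not (2*k >= 10)) -> (k + 2*pos < 6 and q != -7)) and (2*k >= 10 -> (forall s_1. (k + s_1 < 9 and q != -7))))) and ((not (2*q + s < -3 -> q >= -9)) -> (k + s < 9 and 3*pos + 3*s != -16))
Answer: WP = (not (k != pos - 8)) and ((2*q + s < -3 -> q >= -9) -> (((not (2*k >= 10)) -> (k + 2*pos < 6 and q != -7)) and (2*k >= 10 -> (forall s_1. (k + s_1 < 9 and q != -7))))) and ((not (2*q + s < -3 -> q >= -9)) -> (k + s < 9 and 3*pos + 3*s != -16))


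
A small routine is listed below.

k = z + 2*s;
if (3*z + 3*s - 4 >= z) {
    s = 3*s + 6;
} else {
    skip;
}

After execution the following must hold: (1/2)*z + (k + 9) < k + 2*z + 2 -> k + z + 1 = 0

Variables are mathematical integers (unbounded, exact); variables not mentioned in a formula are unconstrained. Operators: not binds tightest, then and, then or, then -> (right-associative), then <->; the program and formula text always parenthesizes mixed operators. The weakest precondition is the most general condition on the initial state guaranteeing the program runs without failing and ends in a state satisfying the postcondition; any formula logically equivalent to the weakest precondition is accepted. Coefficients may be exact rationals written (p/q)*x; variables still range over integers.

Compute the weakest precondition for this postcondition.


Working backward. After the program, the postcondition (1/2)*z + (k + 9) < k + 2*z + 2 -> k + z + 1 = 0 must hold; in canonical form it is (3/2)*z > 7 -> k + z = -1.
Then branch requires (3/2)*z > 7 -> k + z = -1; else branch requires (3/2)*z > 7 -> k + z = -1.
Before the if: (3*s + 2*z >= 4 -> ((3/2)*z > 7 -> k + z = -1)) and ((not (3*s + 2*z >= 4)) -> ((3/2)*z > 7 -> k + z = -1))
Before k := z + 2*s: (3*s + 2*z >= 4 -> ((3/2)*z > 7 -> 2*s + 2*z = -1)) and ((not (3*s + 2*z >= 4)) -> ((3/2)*z > 7 -> 2*s + 2*z = -1))
Answer: WP = (3*s + 2*z >= 4 -> ((3/2)*z > 7 -> 2*s + 2*z = -1)) and ((not (3*s + 2*z >= 4)) -> ((3/2)*z > 7 -> 2*s + 2*z = -1))


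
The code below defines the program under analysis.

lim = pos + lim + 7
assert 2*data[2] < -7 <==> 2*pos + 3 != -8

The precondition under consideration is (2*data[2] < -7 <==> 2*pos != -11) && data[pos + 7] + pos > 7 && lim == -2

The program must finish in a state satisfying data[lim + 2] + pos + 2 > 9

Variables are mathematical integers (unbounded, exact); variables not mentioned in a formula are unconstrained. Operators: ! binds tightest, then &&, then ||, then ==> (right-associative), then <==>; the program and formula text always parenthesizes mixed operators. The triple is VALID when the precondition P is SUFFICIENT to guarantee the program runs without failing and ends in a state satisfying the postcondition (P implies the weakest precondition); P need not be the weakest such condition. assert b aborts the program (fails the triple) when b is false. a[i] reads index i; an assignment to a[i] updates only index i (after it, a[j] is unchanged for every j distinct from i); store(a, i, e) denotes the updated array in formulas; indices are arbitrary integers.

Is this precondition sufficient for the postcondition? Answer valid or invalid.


Working backward. After the program, the postcondition data[lim + 2] + pos + 2 > 9 must hold; in canonical form it is data[lim + 2] + pos > 7.
Before assert 2*data[2] < -7 <==> 2*pos + 3 != -8: (2*data[2] < -7 <==> 2*pos != -11) && data[lim + 2] + pos > 7
Before lim := pos + lim + 7: (2*data[2] < -7 <==> 2*pos != -11) && data[lim + pos + 9] + pos > 7
The weakest precondition is (2*data[2] < -7 <==> 2*pos != -11) && data[lim + pos + 9] + pos > 7.
Check whether (2*data[2] < -7 <==> 2*pos != -11) && data[pos + 7] + pos > 7 && lim == -2 implies it.
Every state satisfying the precondition satisfies the weakest precondition: the implication holds.
Answer: valid


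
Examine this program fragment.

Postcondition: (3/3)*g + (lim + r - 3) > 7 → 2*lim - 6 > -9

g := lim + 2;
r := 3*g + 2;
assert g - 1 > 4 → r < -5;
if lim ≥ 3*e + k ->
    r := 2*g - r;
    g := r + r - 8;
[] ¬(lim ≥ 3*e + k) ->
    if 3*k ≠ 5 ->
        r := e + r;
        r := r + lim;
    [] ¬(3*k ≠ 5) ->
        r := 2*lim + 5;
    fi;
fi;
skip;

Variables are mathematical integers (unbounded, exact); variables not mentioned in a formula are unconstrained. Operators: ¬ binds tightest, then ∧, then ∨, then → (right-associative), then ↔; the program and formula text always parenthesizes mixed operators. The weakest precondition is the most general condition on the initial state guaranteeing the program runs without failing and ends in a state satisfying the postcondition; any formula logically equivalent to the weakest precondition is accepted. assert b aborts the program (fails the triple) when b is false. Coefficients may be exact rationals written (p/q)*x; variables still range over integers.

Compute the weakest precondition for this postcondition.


Working backward. After the program, the postcondition (3/3)*g + (lim + r - 3) > 7 → 2*lim - 6 > -9 must hold; in canonical form it is g + lim + r > 10 → 2*lim > -3.
Before skip: g + lim + r > 10 → 2*lim > -3
Then branch requires 6*g + lim > 3*r + 18 → 2*lim > -3; else branch requires (3*k ≠ 5 → (e + g + 2*lim + r > 10 → 2*lim > -3)) ∧ ((¬(3*k ≠ 5)) → (g + 3*lim > 5 → 2*lim > -3)).
Before the if: (lim ≥ 3*e + k → (6*g + lim > 3*r + 18 → 2*lim > -3)) ∧ ((¬(lim ≥ 3*e + k)) → ((3*k ≠ 5 → (e + g + 2*lim + r > 10 → 2*lim > -3)) ∧ ((¬(3*k ≠ 5)) → (g + 3*lim > 5 → 2*lim > -3))))
Before assert g - 1 > 4 → r < -5: (g > 5 → r < -5) ∧ (lim ≥ 3*e + k → (6*g + lim > 3*r + 18 → 2*lim > -3)) ∧ ((¬(lim ≥ 3*e + k)) → ((3*k ≠ 5 → (e + g + 2*lim + r > 10 → 2*lim > -3)) ∧ ((¬(3*k ≠ 5)) → (g + 3*lim > 5 → 2*lim > -3))))
Before r := 3*g + 2: (g > 5 → 3*g < -7) ∧ (lim ≥ 3*e + k → (lim > 3*g + 24 → 2*lim > -3)) ∧ ((¬(lim ≥ 3*e + k)) → ((3*k ≠ 5 → (e + 4*g + 2*lim > 8 → 2*lim > -3)) ∧ ((¬(3*k ≠ 5)) → (g + 3*lim > 5 → 2*lim > -3))))
Before g := lim + 2: (lim > 3 → 3*lim < -13) ∧ (lim ≥ 3*e + k → (2*lim < -30 → 2*lim > -3)) ∧ ((¬(lim ≥ 3*e + k)) → ((3*k ≠ 5 → (e + 6*lim > 0 → 2*lim > -3)) ∧ ((¬(3*k ≠ 5)) → (4*lim > 3 → 2*lim > -3))))
Answer: WP = (lim > 3 → 3*lim < -13) ∧ (lim ≥ 3*e + k → (2*lim < -30 → 2*lim > -3)) ∧ ((¬(lim ≥ 3*e + k)) → ((3*k ≠ 5 → (e + 6*lim > 0 → 2*lim > -3)) ∧ ((¬(3*k ≠ 5)) → (4*lim > 3 → 2*lim > -3))))


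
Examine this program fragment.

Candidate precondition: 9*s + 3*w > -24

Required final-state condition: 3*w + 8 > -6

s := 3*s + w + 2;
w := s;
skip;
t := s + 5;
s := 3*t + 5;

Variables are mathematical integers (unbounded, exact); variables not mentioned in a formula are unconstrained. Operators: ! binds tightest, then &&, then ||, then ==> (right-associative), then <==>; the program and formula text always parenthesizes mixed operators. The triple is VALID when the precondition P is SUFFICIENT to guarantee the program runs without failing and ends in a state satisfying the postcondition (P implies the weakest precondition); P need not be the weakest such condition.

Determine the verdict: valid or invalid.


Working backward. After the program, the postcondition 3*w + 8 > -6 must hold; in canonical form it is 3*w > -14.
Before s := 3*t + 5: 3*w > -14
Before t := s + 5: 3*w > -14
Before skip: 3*w > -14
Before w := s: 3*s > -14
Before s := 3*s + w + 2: 9*s + 3*w > -20
The weakest precondition is 9*s + 3*w > -20.
Check whether 9*s + 3*w > -24 implies it.
Countermodel: at the initial state s = 0, w = -7, the precondition holds but the weakest precondition fails.
Answer: invalid


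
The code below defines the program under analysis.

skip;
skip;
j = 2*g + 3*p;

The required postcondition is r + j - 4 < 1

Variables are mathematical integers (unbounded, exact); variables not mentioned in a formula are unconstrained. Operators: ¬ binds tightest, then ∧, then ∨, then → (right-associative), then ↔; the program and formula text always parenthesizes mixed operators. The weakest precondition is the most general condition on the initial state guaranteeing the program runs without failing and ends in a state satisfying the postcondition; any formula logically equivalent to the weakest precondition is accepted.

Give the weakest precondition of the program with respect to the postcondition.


Working backward. After the program, the postcondition r + j - 4 < 1 must hold; in canonical form it is j + r < 5.
Before j := 2*g + 3*p: 2*g + 3*p + r < 5
Before skip: 2*g + 3*p + r < 5
Before skip: 2*g + 3*p + r < 5
Answer: WP = 2*g + 3*p + r < 5


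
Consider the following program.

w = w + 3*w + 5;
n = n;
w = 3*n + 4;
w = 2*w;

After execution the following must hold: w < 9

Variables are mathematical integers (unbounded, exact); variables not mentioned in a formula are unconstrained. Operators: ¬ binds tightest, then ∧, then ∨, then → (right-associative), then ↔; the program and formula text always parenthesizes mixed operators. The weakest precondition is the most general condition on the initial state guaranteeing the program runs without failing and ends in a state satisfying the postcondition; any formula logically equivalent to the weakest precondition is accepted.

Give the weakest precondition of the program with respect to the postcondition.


Working backward. After the program, w < 9 must hold.
Before w := 2*w: 2*w < 9
Before w := 3*n + 4: 6*n < 1
Before n := n: 6*n < 1
Before w := w + 3*w + 5: 6*n < 1
Answer: WP = 6*n < 1


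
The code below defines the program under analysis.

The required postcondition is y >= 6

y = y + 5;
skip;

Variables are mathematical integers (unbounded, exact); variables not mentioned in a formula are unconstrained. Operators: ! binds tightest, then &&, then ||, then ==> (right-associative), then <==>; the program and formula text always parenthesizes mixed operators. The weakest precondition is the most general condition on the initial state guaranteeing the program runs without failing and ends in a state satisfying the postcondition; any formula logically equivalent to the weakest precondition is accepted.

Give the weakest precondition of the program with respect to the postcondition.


Working backward. After the program, y >= 6 must hold.
Before skip: y >= 6
Before y := y + 5: y >= 1
Answer: WP = y >= 1


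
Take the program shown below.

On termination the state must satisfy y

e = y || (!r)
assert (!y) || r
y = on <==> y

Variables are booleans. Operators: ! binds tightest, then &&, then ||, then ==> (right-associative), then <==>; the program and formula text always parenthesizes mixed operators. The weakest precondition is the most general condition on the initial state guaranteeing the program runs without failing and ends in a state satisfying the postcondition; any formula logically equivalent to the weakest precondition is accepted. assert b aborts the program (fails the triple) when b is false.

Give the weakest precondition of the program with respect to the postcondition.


Working backward. After the program, y must hold.
Before y := on <==> y: on <==> y
Before assert (!y) || r: ((!y) || r) && (on <==> y)
Before e := y || (!r): ((!y) || r) && (on <==> y)
Answer: WP = ((!y) || r) && (on <==> y)


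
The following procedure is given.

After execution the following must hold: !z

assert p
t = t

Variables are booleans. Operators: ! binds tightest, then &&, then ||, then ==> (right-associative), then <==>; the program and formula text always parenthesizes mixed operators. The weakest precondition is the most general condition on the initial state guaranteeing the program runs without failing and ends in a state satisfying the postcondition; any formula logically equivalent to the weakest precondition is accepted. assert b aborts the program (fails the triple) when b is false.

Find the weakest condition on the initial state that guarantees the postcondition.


Working backward. After the program, !z must hold.
Before t := t: !z
Before assert p: p && (!z)
Answer: WP = p && (!z)


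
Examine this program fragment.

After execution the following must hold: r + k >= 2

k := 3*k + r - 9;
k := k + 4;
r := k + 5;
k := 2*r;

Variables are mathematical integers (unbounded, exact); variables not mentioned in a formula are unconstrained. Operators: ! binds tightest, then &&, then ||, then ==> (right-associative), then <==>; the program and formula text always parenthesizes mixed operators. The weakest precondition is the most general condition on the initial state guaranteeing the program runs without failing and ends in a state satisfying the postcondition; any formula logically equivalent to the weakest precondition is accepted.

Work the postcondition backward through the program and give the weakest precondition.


Working backward. After the program, the postcondition r + k >= 2 must hold; in canonical form it is k + r >= 2.
Before k := 2*r: 3*r >= 2
Before r := k + 5: 3*k >= -13
Before k := k + 4: 3*k >= -25
Before k := 3*k + r - 9: 9*k + 3*r >= 2
Answer: WP = 9*k + 3*r >= 2


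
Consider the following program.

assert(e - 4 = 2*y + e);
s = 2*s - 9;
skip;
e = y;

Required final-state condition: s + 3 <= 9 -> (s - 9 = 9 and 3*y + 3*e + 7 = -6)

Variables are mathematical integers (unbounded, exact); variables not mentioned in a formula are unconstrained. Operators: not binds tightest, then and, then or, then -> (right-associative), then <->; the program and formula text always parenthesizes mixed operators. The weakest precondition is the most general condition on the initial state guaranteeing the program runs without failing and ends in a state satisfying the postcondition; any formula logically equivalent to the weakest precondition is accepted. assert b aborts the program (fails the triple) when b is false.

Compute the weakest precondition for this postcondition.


Working backward. After the program, the postcondition s + 3 <= 9 -> (s - 9 = 9 and 3*y + 3*e + 7 = -6) must hold; in canonical form it is s <= 6 -> (s = 18 and 3*e + 3*y = -13).
Before e := y: s <= 6 -> (s = 18 and 6*y = -13)
Before skip: s <= 6 -> (s = 18 and 6*y = -13)
Before s := 2*s - 9: 2*s <= 15 -> (2*s = 27 and 6*y = -13)
Before assert e - 4 = 2*y + e: 2*y = -4 and (2*s <= 15 -> (2*s = 27 and 6*y = -13))
Answer: WP = 2*y = -4 and (2*s <= 15 -> (2*s = 27 and 6*y = -13))


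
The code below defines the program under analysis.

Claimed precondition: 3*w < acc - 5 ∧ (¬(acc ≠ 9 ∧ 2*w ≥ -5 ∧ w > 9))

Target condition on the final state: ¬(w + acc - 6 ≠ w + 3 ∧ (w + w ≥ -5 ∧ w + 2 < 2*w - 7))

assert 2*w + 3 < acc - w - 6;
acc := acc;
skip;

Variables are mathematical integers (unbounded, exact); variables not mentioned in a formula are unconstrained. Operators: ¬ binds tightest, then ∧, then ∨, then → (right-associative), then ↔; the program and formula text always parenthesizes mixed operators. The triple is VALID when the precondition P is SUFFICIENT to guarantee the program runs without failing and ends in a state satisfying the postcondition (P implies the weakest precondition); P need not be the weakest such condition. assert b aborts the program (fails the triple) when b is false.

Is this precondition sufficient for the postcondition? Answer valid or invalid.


Working backward. After the program, the postcondition ¬(w + acc - 6 ≠ w + 3 ∧ (w + w ≥ -5 ∧ w + 2 < 2*w - 7)) must hold; in canonical form it is ¬(acc ≠ 9 ∧ 2*w ≥ -5 ∧ w > 9).
Before skip: ¬(acc ≠ 9 ∧ 2*w ≥ -5 ∧ w > 9)
Before acc := acc: ¬(acc ≠ 9 ∧ 2*w ≥ -5 ∧ w > 9)
Before assert 2*w + 3 < acc - w - 6: 3*w < acc - 9 ∧ (¬(acc ≠ 9 ∧ 2*w ≥ -5 ∧ w > 9))
The weakest precondition is 3*w < acc - 9 ∧ (¬(acc ≠ 9 ∧ 2*w ≥ -5 ∧ w > 9)).
Check whether 3*w < acc - 5 ∧ (¬(acc ≠ 9 ∧ 2*w ≥ -5 ∧ w > 9)) implies it.
Countermodel: at the initial state acc = -3, w = -3, the precondition holds but the weakest precondition fails.
Answer: invalid


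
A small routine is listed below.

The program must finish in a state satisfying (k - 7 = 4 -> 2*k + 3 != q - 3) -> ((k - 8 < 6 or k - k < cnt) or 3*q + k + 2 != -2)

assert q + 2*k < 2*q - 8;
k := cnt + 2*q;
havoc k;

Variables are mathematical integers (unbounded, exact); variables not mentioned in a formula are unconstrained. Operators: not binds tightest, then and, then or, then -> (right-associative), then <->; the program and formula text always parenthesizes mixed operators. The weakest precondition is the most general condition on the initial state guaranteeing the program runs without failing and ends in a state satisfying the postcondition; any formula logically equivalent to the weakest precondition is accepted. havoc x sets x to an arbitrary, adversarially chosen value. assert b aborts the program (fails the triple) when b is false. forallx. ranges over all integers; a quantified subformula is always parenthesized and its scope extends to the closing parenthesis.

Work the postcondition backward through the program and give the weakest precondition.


Working backward. After the program, the postcondition (k - 7 = 4 -> 2*k + 3 != q - 3) -> ((k - 8 < 6 or k - k < cnt) or 3*q + k + 2 != -2) must hold; in canonical form it is (k = 11 -> 2*k != q - 6) -> (k < 14 or cnt > 0 or k + 3*q != -4).
Before havoc k: forall k_1. ((k_1 = 11 -> 2*k_1 != q - 6) -> (k_1 < 14 or cnt > 0 or k_1 + 3*q != -4))
Before k := cnt + 2*q: forall k_1. ((k_1 = 11 -> 2*k_1 != q - 6) -> (k_1 < 14 or cnt > 0 or k_1 + 3*q != -4))
Before assert q + 2*k < 2*q - 8: 2*k < q - 8 and (forall k_1. ((k_1 = 11 -> 2*k_1 != q - 6) -> (k_1 < 14 or cnt > 0 or k_1 + 3*q != -4)))
Answer: WP = 2*k < q - 8 and (forall k_1. ((k_1 = 11 -> 2*k_1 != q - 6) -> (k_1 < 14 or cnt > 0 or k_1 + 3*q != -4)))


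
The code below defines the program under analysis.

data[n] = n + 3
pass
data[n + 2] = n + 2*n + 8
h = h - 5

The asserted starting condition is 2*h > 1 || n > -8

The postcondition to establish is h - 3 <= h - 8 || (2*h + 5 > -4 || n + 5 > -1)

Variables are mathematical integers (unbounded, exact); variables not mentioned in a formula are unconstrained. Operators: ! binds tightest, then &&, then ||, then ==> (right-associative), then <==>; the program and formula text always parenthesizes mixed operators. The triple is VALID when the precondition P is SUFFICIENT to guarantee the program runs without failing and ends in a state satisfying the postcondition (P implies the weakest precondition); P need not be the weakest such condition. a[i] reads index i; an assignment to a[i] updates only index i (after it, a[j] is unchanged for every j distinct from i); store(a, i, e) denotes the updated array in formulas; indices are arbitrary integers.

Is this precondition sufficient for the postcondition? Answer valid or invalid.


Working backward. After the program, the postcondition h - 3 <= h - 8 || (2*h + 5 > -4 || n + 5 > -1) must hold; in canonical form it is 2*h > -9 || n > -6.
Before h := h - 5: 2*h > 1 || n > -6
Before data[n + 2] := n + 2*n + 8: 2*h > 1 || n > -6
Before skip: 2*h > 1 || n > -6
Before data[n] := n + 3: 2*h > 1 || n > -6
The weakest precondition is 2*h > 1 || n > -6.
Check whether 2*h > 1 || n > -8 implies it.
Countermodel: at the initial state h = 0, n = -7, the precondition holds but the weakest precondition fails.
Answer: invalid


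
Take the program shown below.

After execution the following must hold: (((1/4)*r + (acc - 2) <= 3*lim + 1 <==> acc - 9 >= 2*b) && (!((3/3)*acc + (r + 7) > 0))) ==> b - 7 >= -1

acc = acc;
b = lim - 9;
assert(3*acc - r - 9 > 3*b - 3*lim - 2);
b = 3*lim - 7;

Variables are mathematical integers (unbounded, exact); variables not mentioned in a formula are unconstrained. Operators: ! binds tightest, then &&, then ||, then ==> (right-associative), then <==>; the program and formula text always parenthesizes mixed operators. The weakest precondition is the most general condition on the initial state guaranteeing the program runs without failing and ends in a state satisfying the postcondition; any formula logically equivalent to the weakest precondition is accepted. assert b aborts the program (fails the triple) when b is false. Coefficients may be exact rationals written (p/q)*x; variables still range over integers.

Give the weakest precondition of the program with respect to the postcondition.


Working backward. After the program, the postcondition (((1/4)*r + (acc - 2) <= 3*lim + 1 <==> acc - 9 >= 2*b) && (!((3/3)*acc + (r + 7) > 0))) ==> b - 7 >= -1 must hold; in canonical form it is ((acc + (1/4)*r <= 3*lim + 3 <==> acc >= 2*b + 9) && (!(acc + r > -7))) ==> b >= 6.
Before b := 3*lim - 7: ((acc + (1/4)*r <= 3*lim + 3 <==> acc >= 6*lim - 5) && (!(acc + r > -7))) ==> 3*lim >= 13
Before assert 3*acc - r - 9 > 3*b - 3*lim - 2: 3*acc + 3*lim > 3*b + r + 7 && (((acc + (1/4)*r <= 3*lim + 3 <==> acc >= 6*lim - 5) && (!(acc + r > -7))) ==> 3*lim >= 13)
Before b := lim - 9: 3*acc > r - 20 && (((acc + (1/4)*r <= 3*lim + 3 <==> acc >= 6*lim - 5) && (!(acc + r > -7))) ==> 3*lim >= 13)
Before acc := acc: 3*acc > r - 20 && (((acc + (1/4)*r <= 3*lim + 3 <==> acc >= 6*lim - 5) && (!(acc + r > -7))) ==> 3*lim >= 13)
Answer: WP = 3*acc > r - 20 && (((acc + (1/4)*r <= 3*lim + 3 <==> acc >= 6*lim - 5) && (!(acc + r > -7))) ==> 3*lim >= 13)


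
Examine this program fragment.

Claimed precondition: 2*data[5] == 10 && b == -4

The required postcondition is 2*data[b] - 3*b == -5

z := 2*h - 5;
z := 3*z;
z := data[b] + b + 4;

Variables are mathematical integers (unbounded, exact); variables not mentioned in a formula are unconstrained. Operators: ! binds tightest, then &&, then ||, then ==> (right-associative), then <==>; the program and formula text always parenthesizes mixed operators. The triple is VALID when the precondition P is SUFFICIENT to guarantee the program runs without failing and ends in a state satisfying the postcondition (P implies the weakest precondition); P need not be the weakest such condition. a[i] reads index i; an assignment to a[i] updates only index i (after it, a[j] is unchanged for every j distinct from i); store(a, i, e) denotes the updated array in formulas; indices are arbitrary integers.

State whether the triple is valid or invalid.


Working backward. After the program, the postcondition 2*data[b] - 3*b == -5 must hold; in canonical form it is 2*data[b] == 3*b - 5.
Before z := data[b] + b + 4: 2*data[b] == 3*b - 5
Before z := 3*z: 2*data[b] == 3*b - 5
Before z := 2*h - 5: 2*data[b] == 3*b - 5
The weakest precondition is 2*data[b] == 3*b - 5.
Check whether 2*data[5] == 10 && b == -4 implies it.
Countermodel: at the initial state b = -4, data = {[-4] = 5, [5] = 5, elsewhere 5}, the precondition holds but the weakest precondition fails.
Answer: invalid


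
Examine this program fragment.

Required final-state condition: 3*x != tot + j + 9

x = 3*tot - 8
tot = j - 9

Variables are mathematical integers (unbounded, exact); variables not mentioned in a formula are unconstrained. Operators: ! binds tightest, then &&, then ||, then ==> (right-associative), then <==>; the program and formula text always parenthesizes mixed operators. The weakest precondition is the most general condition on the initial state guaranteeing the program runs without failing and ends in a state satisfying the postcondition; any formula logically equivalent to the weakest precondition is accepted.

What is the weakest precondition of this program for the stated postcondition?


Working backward. After the program, the postcondition 3*x != tot + j + 9 must hold; in canonical form it is 3*x != j + tot + 9.
Before tot := j - 9: 3*x != 2*j
Before x := 3*tot - 8: 9*tot != 2*j + 24
Answer: WP = 9*tot != 2*j + 24


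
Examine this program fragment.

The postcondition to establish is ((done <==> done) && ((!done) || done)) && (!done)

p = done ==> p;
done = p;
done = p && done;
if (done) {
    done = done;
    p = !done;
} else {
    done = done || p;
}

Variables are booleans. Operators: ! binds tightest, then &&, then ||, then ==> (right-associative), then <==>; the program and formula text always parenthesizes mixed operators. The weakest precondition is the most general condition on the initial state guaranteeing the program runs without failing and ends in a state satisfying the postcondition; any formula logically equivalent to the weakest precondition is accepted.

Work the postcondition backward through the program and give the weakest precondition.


Working backward. After the program, the postcondition ((done <==> done) && ((!done) || done)) && (!done) must hold; in canonical form it is !done.
Then branch requires !done; else branch requires !(done || p).
Before the if: (done ==> (!done)) && ((!done) ==> (!(done || p)))
Before done := p && done: ((p && done) ==> (!(p && done))) && ((!(p && done)) ==> (!((p && done) || p)))
Before done := p: p ==> (!p)
Before p := done ==> p: (done ==> p) ==> (!(done ==> p))
Answer: WP = (done ==> p) ==> (!(done ==> p))


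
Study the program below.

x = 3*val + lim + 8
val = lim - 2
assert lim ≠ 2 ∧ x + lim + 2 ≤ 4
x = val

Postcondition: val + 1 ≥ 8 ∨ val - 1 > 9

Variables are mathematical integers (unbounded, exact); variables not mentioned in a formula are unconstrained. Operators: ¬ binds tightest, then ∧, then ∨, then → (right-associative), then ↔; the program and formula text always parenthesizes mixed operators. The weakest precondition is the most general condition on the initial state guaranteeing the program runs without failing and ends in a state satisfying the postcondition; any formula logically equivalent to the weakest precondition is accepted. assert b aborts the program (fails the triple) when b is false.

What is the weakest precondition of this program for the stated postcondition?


Working backward. After the program, the postcondition val + 1 ≥ 8 ∨ val - 1 > 9 must hold; in canonical form it is val ≥ 7 ∨ val > 10.
Before x := val: val ≥ 7 ∨ val > 10
Before assert lim ≠ 2 ∧ x + lim + 2 ≤ 4: lim ≠ 2 ∧ lim + x ≤ 2 ∧ (val ≥ 7 ∨ val > 10)
Before val := lim - 2: lim ≠ 2 ∧ lim + x ≤ 2 ∧ (lim ≥ 9 ∨ lim > 12)
Before x := 3*val + lim + 8: lim ≠ 2 ∧ 2*lim + 3*val ≤ -6 ∧ (lim ≥ 9 ∨ lim > 12)
Answer: WP = lim ≠ 2 ∧ 2*lim + 3*val ≤ -6 ∧ (lim ≥ 9 ∨ lim > 12)


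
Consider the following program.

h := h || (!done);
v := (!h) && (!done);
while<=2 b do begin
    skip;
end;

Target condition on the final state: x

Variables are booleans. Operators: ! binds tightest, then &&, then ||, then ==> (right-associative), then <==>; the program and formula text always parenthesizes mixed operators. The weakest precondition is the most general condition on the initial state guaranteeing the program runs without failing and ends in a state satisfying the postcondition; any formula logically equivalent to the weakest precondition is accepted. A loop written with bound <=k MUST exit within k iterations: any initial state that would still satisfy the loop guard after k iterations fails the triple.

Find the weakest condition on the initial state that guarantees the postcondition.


Working backward. After the program, x must hold.
Before the loop (bound <=2), unroll the exhaustion recursion (WP_0 = exit-now case; WP_j = one more guarded iteration, up to j = 2):
  WP_0: (!b) && x
  WP_1: (b ==> ((!b) && x)) && ((!b) ==> x)
  WP_2: (b ==> ((b ==> ((!b) && x)) && ((!b) ==> x))) && ((!b) ==> x)
So before the loop: (b ==> ((b ==> ((!b) && x)) && ((!b) ==> x))) && ((!b) ==> x)
Before v := (!h) && (!done): (b ==> ((b ==> ((!b) && x)) && ((!b) ==> x))) && ((!b) ==> x)
Before h := h || (!done): (b ==> ((b ==> ((!b) && x)) && ((!b) ==> x))) && ((!b) ==> x)
Answer: WP = (b ==> ((b ==> ((!b) && x)) && ((!b) ==> x))) && ((!b) ==> x)


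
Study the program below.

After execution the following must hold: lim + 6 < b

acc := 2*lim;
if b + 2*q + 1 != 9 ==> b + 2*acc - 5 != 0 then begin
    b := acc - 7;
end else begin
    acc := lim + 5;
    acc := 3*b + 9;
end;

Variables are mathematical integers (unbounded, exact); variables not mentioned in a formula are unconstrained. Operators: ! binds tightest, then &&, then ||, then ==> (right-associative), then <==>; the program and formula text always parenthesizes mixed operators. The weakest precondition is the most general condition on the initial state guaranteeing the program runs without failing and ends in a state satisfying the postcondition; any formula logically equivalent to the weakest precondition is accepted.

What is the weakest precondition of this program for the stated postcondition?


Working backward. After the program, the postcondition lim + 6 < b must hold; in canonical form it is lim < b - 6.
Then branch requires lim < acc - 13; else branch requires lim < b - 6.
Before the if: ((b + 2*q != 8 ==> 2*acc + b != 5) ==> lim < acc - 13) && ((!(b + 2*q != 8 ==> 2*acc + b != 5)) ==> lim < b - 6)
Before acc := 2*lim: ((b + 2*q != 8 ==> b + 4*lim != 5) ==> lim > 13) && ((!(b + 2*q != 8 ==> b + 4*lim != 5)) ==> lim < b - 6)
Answer: WP = ((b + 2*q != 8 ==> b + 4*lim != 5) ==> lim > 13) && ((!(b + 2*q != 8 ==> b + 4*lim != 5)) ==> lim < b - 6)


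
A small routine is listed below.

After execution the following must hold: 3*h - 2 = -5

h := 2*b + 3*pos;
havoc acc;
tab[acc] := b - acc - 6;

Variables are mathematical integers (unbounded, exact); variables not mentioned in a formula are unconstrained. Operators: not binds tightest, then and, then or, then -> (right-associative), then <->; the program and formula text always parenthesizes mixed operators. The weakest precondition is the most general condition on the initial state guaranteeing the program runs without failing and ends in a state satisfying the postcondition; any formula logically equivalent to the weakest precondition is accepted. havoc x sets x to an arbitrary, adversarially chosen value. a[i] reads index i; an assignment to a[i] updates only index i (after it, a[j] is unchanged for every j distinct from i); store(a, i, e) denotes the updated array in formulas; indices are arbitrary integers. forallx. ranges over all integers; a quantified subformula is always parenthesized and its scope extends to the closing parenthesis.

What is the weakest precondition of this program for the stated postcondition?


Working backward. After the program, the postcondition 3*h - 2 = -5 must hold; in canonical form it is 3*h = -3.
Before tab[acc] := b - acc - 6: 3*h = -3
Before havoc acc: 3*h = -3
Before h := 2*b + 3*pos: 6*b + 9*pos = -3
Answer: WP = 6*b + 9*pos = -3


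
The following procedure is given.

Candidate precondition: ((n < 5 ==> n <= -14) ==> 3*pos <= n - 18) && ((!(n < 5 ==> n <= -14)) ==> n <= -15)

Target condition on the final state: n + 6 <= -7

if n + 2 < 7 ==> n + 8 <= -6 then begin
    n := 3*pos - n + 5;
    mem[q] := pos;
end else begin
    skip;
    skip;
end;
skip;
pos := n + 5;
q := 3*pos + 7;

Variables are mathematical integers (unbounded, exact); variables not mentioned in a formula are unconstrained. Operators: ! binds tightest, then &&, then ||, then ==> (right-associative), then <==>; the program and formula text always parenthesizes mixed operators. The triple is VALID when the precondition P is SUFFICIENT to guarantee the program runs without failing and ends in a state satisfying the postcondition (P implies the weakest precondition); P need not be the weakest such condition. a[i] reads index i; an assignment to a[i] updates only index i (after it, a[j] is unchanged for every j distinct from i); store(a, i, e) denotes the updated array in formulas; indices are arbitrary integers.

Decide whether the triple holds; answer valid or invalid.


Working backward. After the program, the postcondition n + 6 <= -7 must hold; in canonical form it is n <= -13.
Before q := 3*pos + 7: n <= -13
Before pos := n + 5: n <= -13
Before skip: n <= -13
Then branch requires 3*pos <= n - 18; else branch requires n <= -13.
Before the if: ((n < 5 ==> n <= -14) ==> 3*pos <= n - 18) && ((!(n < 5 ==> n <= -14)) ==> n <= -13)
The weakest precondition is ((n < 5 ==> n <= -14) ==> 3*pos <= n - 18) && ((!(n < 5 ==> n <= -14)) ==> n <= -13).
Check whether ((n < 5 ==> n <= -14) ==> 3*pos <= n - 18) && ((!(n < 5 ==> n <= -14)) ==> n <= -15) implies it.
Every state satisfying the precondition satisfies the weakest precondition: the implication holds.
Answer: valid


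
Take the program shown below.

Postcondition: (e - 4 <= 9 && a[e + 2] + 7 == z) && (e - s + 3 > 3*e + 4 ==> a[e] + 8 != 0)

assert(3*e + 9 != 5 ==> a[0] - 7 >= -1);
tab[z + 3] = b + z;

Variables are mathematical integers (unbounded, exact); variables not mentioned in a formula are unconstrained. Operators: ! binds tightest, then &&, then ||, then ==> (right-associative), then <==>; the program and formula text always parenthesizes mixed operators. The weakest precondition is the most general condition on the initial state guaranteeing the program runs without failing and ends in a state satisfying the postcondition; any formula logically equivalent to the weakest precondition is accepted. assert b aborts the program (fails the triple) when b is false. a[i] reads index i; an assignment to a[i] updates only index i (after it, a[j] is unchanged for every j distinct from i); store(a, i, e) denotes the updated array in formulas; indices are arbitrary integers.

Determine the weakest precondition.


Working backward. After the program, the postcondition (e - 4 <= 9 && a[e + 2] + 7 == z) && (e - s + 3 > 3*e + 4 ==> a[e] + 8 != 0) must hold; in canonical form it is e <= 13 && a[e + 2] == z - 7 && (2*e + s < -1 ==> a[e] != -8).
Before tab[z + 3] := b + z: e <= 13 && a[e + 2] == z - 7 && (2*e + s < -1 ==> a[e] != -8)
Before assert 3*e + 9 != 5 ==> a[0] - 7 >= -1: (3*e != -4 ==> a[0] >= 6) && e <= 13 && a[e + 2] == z - 7 && (2*e + s < -1 ==> a[e] != -8)
Answer: WP = (3*e != -4 ==> a[0] >= 6) && e <= 13 && a[e + 2] == z - 7 && (2*e + s < -1 ==> a[e] != -8)


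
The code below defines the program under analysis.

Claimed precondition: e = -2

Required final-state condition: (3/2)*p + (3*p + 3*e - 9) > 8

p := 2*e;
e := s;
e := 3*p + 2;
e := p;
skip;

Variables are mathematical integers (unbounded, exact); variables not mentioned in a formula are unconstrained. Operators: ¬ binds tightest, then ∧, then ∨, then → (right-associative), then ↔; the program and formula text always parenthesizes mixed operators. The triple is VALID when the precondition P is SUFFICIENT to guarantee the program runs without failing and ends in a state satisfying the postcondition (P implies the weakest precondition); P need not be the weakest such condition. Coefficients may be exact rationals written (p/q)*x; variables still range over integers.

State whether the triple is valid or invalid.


Working backward. After the program, the postcondition (3/2)*p + (3*p + 3*e - 9) > 8 must hold; in canonical form it is 3*e + (9/2)*p > 17.
Before skip: 3*e + (9/2)*p > 17
Before e := p: (15/2)*p > 17
Before e := 3*p + 2: (15/2)*p > 17
Before e := s: (15/2)*p > 17
Before p := 2*e: 15*e > 17
The weakest precondition is 15*e > 17.
Check whether e = -2 implies it.
Countermodel: at the initial state e = -2, the precondition holds but the weakest precondition fails.
Answer: invalid
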